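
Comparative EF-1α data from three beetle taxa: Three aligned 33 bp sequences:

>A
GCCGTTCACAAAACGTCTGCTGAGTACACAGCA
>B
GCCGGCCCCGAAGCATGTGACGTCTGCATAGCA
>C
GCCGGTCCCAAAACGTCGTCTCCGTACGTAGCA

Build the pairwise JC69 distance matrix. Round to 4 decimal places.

d(A,B) = 0.5587, d(A,C) = 0.2928, d(B,C) = 0.6254

A–B: 13/33 sites differ → p ≈ 0.393939, d = −0.75 ln(1 − 0.525252) = 0.558728 ≈ 0.5587.
A–C: 8/33 sites differ → p ≈ 0.242424, d = −0.75 ln(1 − 0.323232) = 0.292820 ≈ 0.2928.
B–C: 14/33 sites differ → p ≈ 0.424242, d = −0.75 ln(1 − 0.565656) = 0.625439 ≈ 0.6254.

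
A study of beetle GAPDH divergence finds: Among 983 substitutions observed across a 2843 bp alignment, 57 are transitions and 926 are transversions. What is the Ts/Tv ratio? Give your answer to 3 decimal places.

0.062

R = 57/926 = 0.061555… ≈ 0.062 (to 3 d.p.).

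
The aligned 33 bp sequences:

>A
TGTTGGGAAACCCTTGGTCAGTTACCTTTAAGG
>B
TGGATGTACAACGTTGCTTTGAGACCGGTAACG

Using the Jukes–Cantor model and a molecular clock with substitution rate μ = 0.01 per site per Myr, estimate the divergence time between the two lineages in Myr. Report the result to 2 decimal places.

The sequences differ at 15 of 33 sites, so p = 15/33 ≈ 0.454545.
d = −(3/4) ln(1 − 4p/3) = −0.75 ln(1 − 0.60606) = −0.75 ln(0.39394)
  = −0.75 × (-0.931557) = 0.698668 substitutions/site.
Under a molecular clock d = 2μt, so t = d/(2μ) = 0.698668 / (2 × 0.01) = 34.93 Myr.

34.93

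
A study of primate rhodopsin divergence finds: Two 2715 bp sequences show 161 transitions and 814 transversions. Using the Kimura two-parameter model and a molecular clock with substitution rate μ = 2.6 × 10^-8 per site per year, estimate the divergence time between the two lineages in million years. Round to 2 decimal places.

9.61

P = 161/2715 ≈ 0.0593 and Q = 814/2715 ≈ 0.299816.
Under the Kimura two-parameter model, d = −½ ln(1 − 2P − Q) − ¼ ln(1 − 2Q).
1 − 2P − Q = 0.581584, giving −½ ln(0.581584) = 0.271000.
1 − 2Q = 0.400368, giving −¼ ln(0.400368) = 0.228843.
d = 0.271000 + 0.228843 = 0.499843.
Under a molecular clock d = 2μt, so t = d/(2μ) = 0.499843 / (2 × 2.6 × 10^-8) = 9.61 million years.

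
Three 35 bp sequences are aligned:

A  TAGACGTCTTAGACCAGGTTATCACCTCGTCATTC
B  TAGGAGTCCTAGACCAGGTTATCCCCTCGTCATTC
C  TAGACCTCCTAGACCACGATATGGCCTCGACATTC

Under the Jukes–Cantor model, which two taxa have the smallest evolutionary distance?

A–B: 4/35 differ, p = 0.114, d = 0.124.
A–C: 7/35 differ, p = 0.200, d = 0.233.
B–C: 8/35 differ, p = 0.229, d = 0.273.
The smallest distance is between A and B.

A and B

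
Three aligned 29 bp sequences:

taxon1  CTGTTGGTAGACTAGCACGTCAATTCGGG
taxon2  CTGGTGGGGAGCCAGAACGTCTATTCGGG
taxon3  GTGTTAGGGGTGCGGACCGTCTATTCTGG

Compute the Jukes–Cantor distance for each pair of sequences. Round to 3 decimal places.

d(taxon1,taxon2) = 0.344, d(taxon1,taxon3) = 0.602, d(taxon2,taxon3) = 0.401

taxon1–taxon2: 8/29 sites differ → p ≈ 0.275862, d = −0.75 ln(1 − 0.367816) = 0.343931 ≈ 0.344.
taxon1–taxon3: 12/29 sites differ → p ≈ 0.413793, d = −0.75 ln(1 − 0.551724) = 0.601760 ≈ 0.602.
taxon2–taxon3: 9/29 sites differ → p ≈ 0.310345, d = −0.75 ln(1 − 0.413793) = 0.400562 ≈ 0.401.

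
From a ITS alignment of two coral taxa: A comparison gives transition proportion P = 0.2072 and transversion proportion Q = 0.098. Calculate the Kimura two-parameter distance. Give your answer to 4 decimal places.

0.4137

Under the Kimura two-parameter model, d = −½ ln(1 − 2P − Q) − ¼ ln(1 − 2Q).
1 − 2P − Q = 0.4876, giving −½ ln(0.4876) = 0.359130.
1 − 2Q = 0.804, giving −¼ ln(0.804) = 0.054539.
d = 0.359130 + 0.054539 = 0.413669.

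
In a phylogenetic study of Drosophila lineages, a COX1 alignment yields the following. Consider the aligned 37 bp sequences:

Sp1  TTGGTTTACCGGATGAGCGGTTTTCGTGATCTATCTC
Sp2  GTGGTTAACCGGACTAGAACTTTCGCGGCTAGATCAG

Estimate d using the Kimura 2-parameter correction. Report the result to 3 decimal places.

0.664

Of 37 sites, 3 differences are transitions and 13 are transversions, so P = 3/37 ≈ 0.081081 and Q = 13/37 ≈ 0.351351.
Under the Kimura two-parameter model, d = −½ ln(1 − 2P − Q) − ¼ ln(1 − 2Q).
1 − 2P − Q = 0.486487, giving −½ ln(0.486487) = 0.360273.
1 − 2Q = 0.297298, giving −¼ ln(0.297298) = 0.303255.
d = 0.360273 + 0.303255 = 0.663528.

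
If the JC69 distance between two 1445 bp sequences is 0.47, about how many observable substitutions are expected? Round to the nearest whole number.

Invert JC69: p = (3/4)(1 − e^(−4d/3)) = 0.75 × (1 − e^(-0.626667)) = 0.75 × (1 − 0.534370) = 0.349223.
Expected differing sites = pL ≈ 0.349223 × 1445 = 504.627235 ≈ 505.

505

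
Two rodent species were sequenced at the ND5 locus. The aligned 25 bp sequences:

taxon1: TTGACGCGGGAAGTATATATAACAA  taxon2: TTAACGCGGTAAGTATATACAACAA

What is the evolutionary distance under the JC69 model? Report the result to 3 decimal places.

The sequences differ at 3 of 25 sites (3, 10, 20), so p = 3/25 = 0.12.
d = −(3/4) ln(1 − 4p/3) = −0.75 ln(1 − 0.16) = −0.75 ln(0.84)
  = −0.75 × (-0.174353) = 0.130765 substitutions/site.

0.131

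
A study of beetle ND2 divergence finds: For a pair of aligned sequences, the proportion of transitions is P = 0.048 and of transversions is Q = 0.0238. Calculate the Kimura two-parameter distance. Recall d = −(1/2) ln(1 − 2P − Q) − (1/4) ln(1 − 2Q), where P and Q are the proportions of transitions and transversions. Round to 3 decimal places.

Under the Kimura two-parameter model, d = −½ ln(1 − 2P − Q) − ¼ ln(1 − 2Q).
1 − 2P − Q = 0.8802, giving −½ ln(0.8802) = 0.063803.
1 − 2Q = 0.9524, giving −¼ ln(0.9524) = 0.012193.
d = 0.063803 + 0.012193 = 0.075996.

0.076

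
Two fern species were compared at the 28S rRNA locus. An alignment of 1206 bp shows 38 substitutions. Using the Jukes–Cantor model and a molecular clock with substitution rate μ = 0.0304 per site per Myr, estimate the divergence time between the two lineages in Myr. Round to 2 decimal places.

0.53

p = 38/1206 ≈ 0.031509.
d = −(3/4) ln(1 − 4p/3) = −0.75 ln(1 − 0.042012) = −0.75 ln(0.957988)
  = −0.75 × (-0.042920) = 0.032190 substitutions/site.
Under a molecular clock d = 2μt, so t = d/(2μ) = 0.032190 / (2 × 0.0304) = 0.53 Myr.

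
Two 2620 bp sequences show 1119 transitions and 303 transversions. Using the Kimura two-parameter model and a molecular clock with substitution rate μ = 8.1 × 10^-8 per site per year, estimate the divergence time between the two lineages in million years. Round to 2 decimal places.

11.21

P = 1119/2620 ≈ 0.427099 and Q = 303/2620 ≈ 0.115649.
Under the Kimura two-parameter model, d = −½ ln(1 − 2P − Q) − ¼ ln(1 − 2Q).
1 − 2P − Q = 0.030153, giving −½ ln(0.030153) = 1.750735.
1 − 2Q = 0.768702, giving −¼ ln(0.768702) = 0.065763.
d = 1.750735 + 0.065763 = 1.816498.
Under a molecular clock d = 2μt, so t = d/(2μ) = 1.816498 / (2 × 8.1 × 10^-8) = 11.21 million years.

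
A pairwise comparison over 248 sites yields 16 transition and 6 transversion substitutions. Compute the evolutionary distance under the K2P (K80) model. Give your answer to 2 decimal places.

0.10

P = 16/248 ≈ 0.064516 and Q = 6/248 ≈ 0.024194.
Under the Kimura two-parameter model, d = −½ ln(1 − 2P − Q) − ¼ ln(1 − 2Q).
1 − 2P − Q = 0.846774, giving −½ ln(0.846774) = 0.083161.
1 − 2Q = 0.951612, giving −¼ ln(0.951612) = 0.012399.
d = 0.083161 + 0.012399 = 0.095560.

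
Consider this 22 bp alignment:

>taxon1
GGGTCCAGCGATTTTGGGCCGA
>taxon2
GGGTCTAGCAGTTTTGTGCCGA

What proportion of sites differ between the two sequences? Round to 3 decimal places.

The sequences differ at 4 of 22 positions (sites 6, 10, 11, 17).
p = 4/22 = 0.181818… ≈ 0.182 (to 3 d.p.).

0.182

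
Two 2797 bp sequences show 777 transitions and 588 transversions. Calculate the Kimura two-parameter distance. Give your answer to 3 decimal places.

0.862

P = 777/2797 ≈ 0.277798 and Q = 588/2797 ≈ 0.210225.
Under the Kimura two-parameter model, d = −½ ln(1 − 2P − Q) − ¼ ln(1 − 2Q).
1 − 2P − Q = 0.234179, giving −½ ln(0.234179) = 0.725835.
1 − 2Q = 0.57955, giving −¼ ln(0.57955) = 0.136376.
d = 0.725835 + 0.136376 = 0.862211.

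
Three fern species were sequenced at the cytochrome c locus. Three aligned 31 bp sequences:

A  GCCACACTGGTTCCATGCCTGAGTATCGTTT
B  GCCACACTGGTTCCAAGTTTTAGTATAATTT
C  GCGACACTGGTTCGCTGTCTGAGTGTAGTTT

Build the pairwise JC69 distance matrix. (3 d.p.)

A–B: 6/31 sites differ → p ≈ 0.193548, d = −0.75 ln(1 − 0.258064) = 0.223869 ≈ 0.224.
A–C: 6/31 sites differ → p ≈ 0.193548, d = −0.75 ln(1 − 0.258064) = 0.223869 ≈ 0.224.
B–C: 8/31 sites differ → p ≈ 0.258065, d = −0.75 ln(1 − 0.344087) = 0.316295 ≈ 0.316.

d(A,B) = 0.224, d(A,C) = 0.224, d(B,C) = 0.316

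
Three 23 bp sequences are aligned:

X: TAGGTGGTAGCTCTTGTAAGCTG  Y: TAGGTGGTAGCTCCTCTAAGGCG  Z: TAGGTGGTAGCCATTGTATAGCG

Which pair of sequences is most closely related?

X–Y: 4/23 differ, p = 0.174, d = 0.198.
X–Z: 6/23 differ, p = 0.261, d = 0.321.
Y–Z: 6/23 differ, p = 0.261, d = 0.321.
The smallest distance is between X and Y.

X and Y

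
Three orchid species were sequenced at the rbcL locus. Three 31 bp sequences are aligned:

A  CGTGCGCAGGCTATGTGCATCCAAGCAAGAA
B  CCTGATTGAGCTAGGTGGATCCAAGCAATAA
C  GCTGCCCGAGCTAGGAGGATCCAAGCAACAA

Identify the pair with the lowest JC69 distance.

A–B: 9/31 differ, p = 0.290, d = 0.367.
A–C: 9/31 differ, p = 0.290, d = 0.367.
B–C: 6/31 differ, p = 0.194, d = 0.224.
The smallest distance is between B and C.

B and C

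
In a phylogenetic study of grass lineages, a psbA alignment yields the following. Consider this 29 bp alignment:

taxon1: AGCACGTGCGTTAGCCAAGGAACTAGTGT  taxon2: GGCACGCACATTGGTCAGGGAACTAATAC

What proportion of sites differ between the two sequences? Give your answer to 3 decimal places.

0.345

The sequences differ at 10 of 29 positions (sites 1, 7, 8, 10, 13, 15, 18, 26, 28, 29).
p = 10/29 = 0.344827… ≈ 0.345 (to 3 d.p.).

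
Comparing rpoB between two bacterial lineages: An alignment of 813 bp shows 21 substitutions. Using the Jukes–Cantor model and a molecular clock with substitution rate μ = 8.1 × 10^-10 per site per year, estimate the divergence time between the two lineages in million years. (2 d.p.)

p = 21/813 ≈ 0.02583.
d = −(3/4) ln(1 − 4p/3) = −0.75 ln(1 − 0.03444) = −0.75 ln(0.96556)
  = −0.75 × (-0.035047) = 0.026285 substitutions/site.
Under a molecular clock d = 2μt, so t = d/(2μ) = 0.026285 / (2 × 8.1 × 10^-10) = 16.23 million years.

16.23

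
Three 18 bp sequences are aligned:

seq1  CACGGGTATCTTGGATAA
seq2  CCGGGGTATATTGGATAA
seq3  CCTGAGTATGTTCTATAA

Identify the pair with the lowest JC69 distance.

seq1–seq2: 3/18 differ, p = 0.167, d = 0.188.
seq1–seq3: 6/18 differ, p = 0.333, d = 0.441.
seq2–seq3: 5/18 differ, p = 0.278, d = 0.347.
The smallest distance is between seq1 and seq2.

seq1 and seq2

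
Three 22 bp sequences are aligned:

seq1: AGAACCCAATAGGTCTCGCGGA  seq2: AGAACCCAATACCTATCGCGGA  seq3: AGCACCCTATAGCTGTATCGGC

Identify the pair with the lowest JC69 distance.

seq1–seq2: 3/22 differ, p = 0.136, d = 0.151.
seq1–seq3: 7/22 differ, p = 0.318, d = 0.414.
seq2–seq3: 7/22 differ, p = 0.318, d = 0.414.
The smallest distance is between seq1 and seq2.

seq1 and seq2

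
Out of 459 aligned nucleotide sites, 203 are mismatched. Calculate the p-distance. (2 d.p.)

p = 203/459 = 0.442265… ≈ 0.44 (to 2 d.p.).

0.44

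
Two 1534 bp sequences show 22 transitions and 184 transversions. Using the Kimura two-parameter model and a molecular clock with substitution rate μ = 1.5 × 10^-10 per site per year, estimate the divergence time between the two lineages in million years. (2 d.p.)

P = 22/1534 ≈ 0.014342 and Q = 184/1534 ≈ 0.119948.
Under the Kimura two-parameter model, d = −½ ln(1 − 2P − Q) − ¼ ln(1 − 2Q).
1 − 2P − Q = 0.851368, giving −½ ln(0.851368) = 0.080455.
1 − 2Q = 0.760104, giving −¼ ln(0.760104) = 0.068575.
d = 0.080455 + 0.068575 = 0.149030.
Under a molecular clock d = 2μt, so t = d/(2μ) = 0.149030 / (2 × 1.5 × 10^-10) = 496.77 million years.

496.77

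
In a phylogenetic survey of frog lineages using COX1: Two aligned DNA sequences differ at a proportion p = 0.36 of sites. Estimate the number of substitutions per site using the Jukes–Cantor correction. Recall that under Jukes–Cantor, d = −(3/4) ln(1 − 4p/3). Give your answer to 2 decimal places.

0.49

d = −(3/4) ln(1 − 4p/3) = −0.75 ln(1 − 0.48) = −0.75 ln(0.52)
  = −0.75 × (-0.653926) = 0.490445 substitutions/site.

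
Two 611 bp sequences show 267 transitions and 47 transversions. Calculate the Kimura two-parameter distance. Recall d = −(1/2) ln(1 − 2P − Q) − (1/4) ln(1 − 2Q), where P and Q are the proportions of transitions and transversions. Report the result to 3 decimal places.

1.549

P = 267/611 ≈ 0.436989 and Q = 47/611 ≈ 0.076923.
Under the Kimura two-parameter model, d = −½ ln(1 − 2P − Q) − ¼ ln(1 − 2Q).
1 − 2P − Q = 0.049099, giving −½ ln(0.049099) = 1.506958.
1 − 2Q = 0.846154, giving −¼ ln(0.846154) = 0.041763.
d = 1.506958 + 0.041763 = 1.548721.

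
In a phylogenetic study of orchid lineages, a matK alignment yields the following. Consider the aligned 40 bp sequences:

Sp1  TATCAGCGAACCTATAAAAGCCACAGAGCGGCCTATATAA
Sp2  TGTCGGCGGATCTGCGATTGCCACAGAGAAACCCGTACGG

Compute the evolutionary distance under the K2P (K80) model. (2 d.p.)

Of 40 sites, 14 differences are transitions and 3 are transversions, so P = 14/40 = 0.35 and Q = 3/40 = 0.075.
Under the Kimura two-parameter model, d = −½ ln(1 − 2P − Q) − ¼ ln(1 − 2Q).
1 − 2P − Q = 0.225, giving −½ ln(0.225) = 0.745827.
1 − 2Q = 0.85, giving −¼ ln(0.85) = 0.040630.
d = 0.745827 + 0.040630 = 0.786457.

0.79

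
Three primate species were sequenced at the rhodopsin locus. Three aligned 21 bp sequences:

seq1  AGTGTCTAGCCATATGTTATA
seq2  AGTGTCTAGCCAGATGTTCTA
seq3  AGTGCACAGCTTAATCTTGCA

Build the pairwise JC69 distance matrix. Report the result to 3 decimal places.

seq1–seq2: 2/21 sites differ → p ≈ 0.095238, d = −0.75 ln(1 − 0.126984) = 0.101851 ≈ 0.102.
seq1–seq3: 9/21 sites differ → p ≈ 0.428571, d = −0.75 ln(1 − 0.571428) = 0.635472 ≈ 0.635.
seq2–seq3: 9/21 sites differ → p ≈ 0.428571, d = −0.75 ln(1 − 0.571428) = 0.635472 ≈ 0.635.

d(seq1,seq2) = 0.102, d(seq1,seq3) = 0.635, d(seq2,seq3) = 0.635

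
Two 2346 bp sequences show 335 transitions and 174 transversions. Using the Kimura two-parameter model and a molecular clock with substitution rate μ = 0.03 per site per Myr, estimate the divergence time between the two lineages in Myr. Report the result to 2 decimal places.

P = 335/2346 ≈ 0.142796 and Q = 174/2346 ≈ 0.074169.
Under the Kimura two-parameter model, d = −½ ln(1 − 2P − Q) − ¼ ln(1 − 2Q).
1 − 2P − Q = 0.640239, giving −½ ln(0.640239) = 0.222957.
1 − 2Q = 0.851662, giving −¼ ln(0.851662) = 0.040141.
d = 0.222957 + 0.040141 = 0.263098.
Under a molecular clock d = 2μt, so t = d/(2μ) = 0.263098 / (2 × 0.03) = 4.38 Myr.

4.38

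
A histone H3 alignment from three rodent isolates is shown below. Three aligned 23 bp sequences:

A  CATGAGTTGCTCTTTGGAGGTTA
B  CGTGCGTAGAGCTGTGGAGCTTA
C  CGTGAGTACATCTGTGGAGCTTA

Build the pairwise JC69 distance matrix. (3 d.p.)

A–B: 7/23 sites differ → p ≈ 0.304348, d = −0.75 ln(1 − 0.405797) = 0.390401 ≈ 0.390.
A–C: 6/23 sites differ → p ≈ 0.26087, d = −0.75 ln(1 − 0.347827) = 0.320584 ≈ 0.321.
B–C: 3/23 sites differ → p ≈ 0.130435, d = −0.75 ln(1 − 0.173913) = 0.143291 ≈ 0.143.

d(A,B) = 0.390, d(A,C) = 0.321, d(B,C) = 0.143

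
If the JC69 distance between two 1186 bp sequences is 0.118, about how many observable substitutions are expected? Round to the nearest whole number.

Invert JC69: p = (3/4)(1 − e^(−4d/3)) = 0.75 × (1 − e^(-0.157333)) = 0.75 × (1 − 0.854419) = 0.109186.
Expected differing sites = pL ≈ 0.109186 × 1186 = 129.494596 ≈ 129.

129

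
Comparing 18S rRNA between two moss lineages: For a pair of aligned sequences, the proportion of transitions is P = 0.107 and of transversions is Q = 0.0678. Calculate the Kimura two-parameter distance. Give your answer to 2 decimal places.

0.20

Under the Kimura two-parameter model, d = −½ ln(1 − 2P − Q) − ¼ ln(1 − 2Q).
1 − 2P − Q = 0.7182, giving −½ ln(0.7182) = 0.165504.
1 − 2Q = 0.8644, giving −¼ ln(0.8644) = 0.036430.
d = 0.165504 + 0.036430 = 0.201934.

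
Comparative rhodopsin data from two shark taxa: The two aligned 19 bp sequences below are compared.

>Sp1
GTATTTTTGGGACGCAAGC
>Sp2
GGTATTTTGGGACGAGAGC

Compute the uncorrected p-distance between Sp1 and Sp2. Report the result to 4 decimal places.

0.2632

The sequences differ at 5 of 19 positions (sites 2, 3, 4, 15, 16).
p = 5/19 = 0.263157… ≈ 0.2632 (to 4 d.p.).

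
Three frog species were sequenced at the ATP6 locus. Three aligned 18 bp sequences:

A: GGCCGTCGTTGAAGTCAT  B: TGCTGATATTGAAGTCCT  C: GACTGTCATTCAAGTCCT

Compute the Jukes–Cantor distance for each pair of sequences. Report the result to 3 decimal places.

d(A,B) = 0.441, d(A,C) = 0.347, d(B,C) = 0.347

A–B: 6/18 sites differ → p ≈ 0.333333, d = −0.75 ln(1 − 0.444444) = 0.440839 ≈ 0.441.
A–C: 5/18 sites differ → p ≈ 0.277778, d = −0.75 ln(1 − 0.370371) = 0.346968 ≈ 0.347.
B–C: 5/18 sites differ → p ≈ 0.277778, d = −0.75 ln(1 − 0.370371) = 0.346968 ≈ 0.347.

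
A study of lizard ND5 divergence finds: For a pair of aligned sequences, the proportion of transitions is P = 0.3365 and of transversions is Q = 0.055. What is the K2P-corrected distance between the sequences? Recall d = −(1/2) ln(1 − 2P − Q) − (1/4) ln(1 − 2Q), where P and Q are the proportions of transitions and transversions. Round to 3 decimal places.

0.680

Under the Kimura two-parameter model, d = −½ ln(1 − 2P − Q) − ¼ ln(1 − 2Q).
1 − 2P − Q = 0.272, giving −½ ln(0.272) = 0.650977.
1 − 2Q = 0.89, giving −¼ ln(0.89) = 0.029133.
d = 0.650977 + 0.029133 = 0.680110.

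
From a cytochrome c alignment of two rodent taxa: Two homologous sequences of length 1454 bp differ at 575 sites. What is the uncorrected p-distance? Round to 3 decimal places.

p = 575/1454 = 0.395460… ≈ 0.395 (to 3 d.p.).

0.395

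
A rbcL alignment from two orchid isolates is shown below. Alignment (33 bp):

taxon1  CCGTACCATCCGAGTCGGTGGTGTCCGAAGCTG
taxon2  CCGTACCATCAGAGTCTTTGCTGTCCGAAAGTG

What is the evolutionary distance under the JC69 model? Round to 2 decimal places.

0.21

The sequences differ at 6 of 33 sites (11, 17, 18, 21, 30, 31), so p = 6/33 ≈ 0.181818.
d = −(3/4) ln(1 − 4p/3) = −0.75 ln(1 − 0.242424) = −0.75 ln(0.757576)
  = −0.75 × (-0.277631) = 0.208223 substitutions/site.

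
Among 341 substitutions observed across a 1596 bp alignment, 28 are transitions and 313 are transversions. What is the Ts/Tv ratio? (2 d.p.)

0.09

R = 28/313 = 0.089456… ≈ 0.09 (to 2 d.p.).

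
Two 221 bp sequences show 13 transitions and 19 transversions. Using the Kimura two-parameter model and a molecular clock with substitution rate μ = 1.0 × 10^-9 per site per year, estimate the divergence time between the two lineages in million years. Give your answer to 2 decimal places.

P = 13/221 ≈ 0.058824 and Q = 19/221 ≈ 0.085973.
Under the Kimura two-parameter model, d = −½ ln(1 − 2P − Q) − ¼ ln(1 − 2Q).
1 − 2P − Q = 0.796379, giving −½ ln(0.796379) = 0.113840.
1 − 2Q = 0.828054, giving −¼ ln(0.828054) = 0.047169.
d = 0.113840 + 0.047169 = 0.161009.
Under a molecular clock d = 2μt, so t = d/(2μ) = 0.161009 / (2 × 1.0 × 10^-9) = 80.50 million years.

80.50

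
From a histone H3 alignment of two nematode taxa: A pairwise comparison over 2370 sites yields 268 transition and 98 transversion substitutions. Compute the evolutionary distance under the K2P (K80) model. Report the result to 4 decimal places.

0.1772

P = 268/2370 ≈ 0.11308 and Q = 98/2370 ≈ 0.04135.
Under the Kimura two-parameter model, d = −½ ln(1 − 2P − Q) − ¼ ln(1 − 2Q).
1 − 2P − Q = 0.73249, giving −½ ln(0.73249) = 0.155653.
1 − 2Q = 0.9173, giving −¼ ln(0.9173) = 0.021580.
d = 0.155653 + 0.021580 = 0.177233.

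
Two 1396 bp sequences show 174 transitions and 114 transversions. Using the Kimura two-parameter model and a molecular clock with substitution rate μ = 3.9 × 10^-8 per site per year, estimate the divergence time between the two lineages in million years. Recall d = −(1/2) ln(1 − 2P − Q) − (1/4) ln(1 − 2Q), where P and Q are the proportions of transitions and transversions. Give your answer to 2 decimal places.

3.15

P = 174/1396 ≈ 0.124642 and Q = 114/1396 ≈ 0.081662.
Under the Kimura two-parameter model, d = −½ ln(1 − 2P − Q) − ¼ ln(1 − 2Q).
1 − 2P − Q = 0.669054, giving −½ ln(0.669054) = 0.200945.
1 − 2Q = 0.836676, giving −¼ ln(0.836676) = 0.044580.
d = 0.200945 + 0.044580 = 0.245525.
Under a molecular clock d = 2μt, so t = d/(2μ) = 0.245525 / (2 × 3.9 × 10^-8) = 3.15 million years.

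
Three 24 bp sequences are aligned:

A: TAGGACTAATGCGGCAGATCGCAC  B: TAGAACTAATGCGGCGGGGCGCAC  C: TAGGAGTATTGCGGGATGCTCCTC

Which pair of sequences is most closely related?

A and B

A–B: 4/24 differ, p = 0.167, d = 0.188.
A–C: 9/24 differ, p = 0.375, d = 0.520.
B–C: 10/24 differ, p = 0.417, d = 0.608.
The smallest distance is between A and B.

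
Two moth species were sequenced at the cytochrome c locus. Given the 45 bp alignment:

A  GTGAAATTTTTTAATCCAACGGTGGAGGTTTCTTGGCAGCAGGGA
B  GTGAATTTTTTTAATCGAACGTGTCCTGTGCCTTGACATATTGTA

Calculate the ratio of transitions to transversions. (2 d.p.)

Transitions are A↔G and C↔T; transversions are all other mismatches.
Transitions: 2. Transversions: 14.
R = 2/14 = 0.142857… ≈ 0.14 (to 2 d.p.).

0.14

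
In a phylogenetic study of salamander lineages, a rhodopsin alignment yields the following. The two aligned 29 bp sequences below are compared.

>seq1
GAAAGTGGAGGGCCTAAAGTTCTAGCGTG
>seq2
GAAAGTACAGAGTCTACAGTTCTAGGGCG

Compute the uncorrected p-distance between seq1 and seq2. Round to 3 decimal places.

The sequences differ at 7 of 29 positions (sites 7, 8, 11, 13, 17, 26, 28).
p = 7/29 = 0.241379… ≈ 0.241 (to 3 d.p.).

0.241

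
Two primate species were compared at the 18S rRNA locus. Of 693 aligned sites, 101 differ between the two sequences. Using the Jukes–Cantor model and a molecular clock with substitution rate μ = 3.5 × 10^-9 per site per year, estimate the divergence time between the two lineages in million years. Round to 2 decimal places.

p = 101/693 ≈ 0.145743.
d = −(3/4) ln(1 − 4p/3) = −0.75 ln(1 − 0.194324) = −0.75 ln(0.805676)
  = −0.75 × (-0.216074) = 0.162056 substitutions/site.
Under a molecular clock d = 2μt, so t = d/(2μ) = 0.162056 / (2 × 3.5 × 10^-9) = 23.15 million years.

23.15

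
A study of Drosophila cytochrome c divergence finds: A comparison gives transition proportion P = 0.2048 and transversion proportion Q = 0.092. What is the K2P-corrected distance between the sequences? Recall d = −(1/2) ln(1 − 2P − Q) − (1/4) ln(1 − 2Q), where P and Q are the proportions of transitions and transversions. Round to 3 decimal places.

Under the Kimura two-parameter model, d = −½ ln(1 − 2P − Q) − ¼ ln(1 − 2Q).
1 − 2P − Q = 0.4984, giving −½ ln(0.4984) = 0.348176.
1 − 2Q = 0.816, giving −¼ ln(0.816) = 0.050835.
d = 0.348176 + 0.050835 = 0.399011.

0.399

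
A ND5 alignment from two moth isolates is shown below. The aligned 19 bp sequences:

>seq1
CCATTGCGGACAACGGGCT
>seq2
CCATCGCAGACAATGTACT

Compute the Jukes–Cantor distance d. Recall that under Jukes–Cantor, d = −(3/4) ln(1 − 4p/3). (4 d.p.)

The sequences differ at 5 of 19 sites (5, 8, 14, 16, 17), so p = 5/19 ≈ 0.263158.
d = −(3/4) ln(1 − 4p/3) = −0.75 ln(1 − 0.350877) = −0.75 ln(0.649123)
  = −0.75 × (-0.432133) = 0.324100 substitutions/site.

0.3241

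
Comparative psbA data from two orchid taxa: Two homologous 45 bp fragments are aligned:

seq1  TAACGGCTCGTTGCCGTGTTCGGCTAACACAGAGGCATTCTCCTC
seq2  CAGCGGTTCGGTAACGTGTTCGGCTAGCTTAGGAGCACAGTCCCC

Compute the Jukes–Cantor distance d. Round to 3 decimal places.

0.441

The sequences differ at 15 of 45 sites, so p = 15/45 ≈ 0.333333.
d = −(3/4) ln(1 − 4p/3) = −0.75 ln(1 − 0.444444) = −0.75 ln(0.555556)
  = −0.75 × (-0.587786) = 0.440840 substitutions/site.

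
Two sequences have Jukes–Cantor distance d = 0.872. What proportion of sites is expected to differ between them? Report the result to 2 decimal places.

0.52

p = (3/4)(1 − e^(−4d/3)) = 0.75 × (1 − e^(-1.162667)) = 0.75 × (1 − 0.312651) = 0.515512.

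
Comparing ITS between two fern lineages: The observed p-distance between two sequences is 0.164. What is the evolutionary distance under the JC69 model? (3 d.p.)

0.185

d = −(3/4) ln(1 − 4p/3) = −0.75 ln(1 − 0.218667) = −0.75 ln(0.781333)
  = −0.75 × (-0.246754) = 0.185066 substitutions/site.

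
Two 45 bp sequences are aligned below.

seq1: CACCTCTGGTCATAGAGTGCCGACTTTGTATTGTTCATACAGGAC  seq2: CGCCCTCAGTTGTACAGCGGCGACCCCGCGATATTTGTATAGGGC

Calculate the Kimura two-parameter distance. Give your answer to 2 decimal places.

Of 45 sites, 18 differences are transitions and 3 are transversions, so P = 18/45 = 0.4 and Q = 3/45 ≈ 0.066667.
Under the Kimura two-parameter model, d = −½ ln(1 − 2P − Q) − ¼ ln(1 − 2Q).
1 − 2P − Q = 0.133333, giving −½ ln(0.133333) = 1.007453.
1 − 2Q = 0.866666, giving −¼ ln(0.866666) = 0.035775.
d = 1.007453 + 0.035775 = 1.043228.

1.04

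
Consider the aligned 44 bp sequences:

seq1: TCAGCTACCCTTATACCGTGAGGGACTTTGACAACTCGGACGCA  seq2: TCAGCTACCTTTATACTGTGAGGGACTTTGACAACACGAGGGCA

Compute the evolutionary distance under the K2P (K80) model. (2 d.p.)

0.15

Of 44 sites, 4 differences are transitions and 2 are transversions, so P = 4/44 ≈ 0.090909 and Q = 2/44 ≈ 0.045455.
Under the Kimura two-parameter model, d = −½ ln(1 − 2P − Q) − ¼ ln(1 − 2Q).
1 − 2P − Q = 0.772727, giving −½ ln(0.772727) = 0.128915.
1 − 2Q = 0.90909, giving −¼ ln(0.90909) = 0.023828.
d = 0.128915 + 0.023828 = 0.152743.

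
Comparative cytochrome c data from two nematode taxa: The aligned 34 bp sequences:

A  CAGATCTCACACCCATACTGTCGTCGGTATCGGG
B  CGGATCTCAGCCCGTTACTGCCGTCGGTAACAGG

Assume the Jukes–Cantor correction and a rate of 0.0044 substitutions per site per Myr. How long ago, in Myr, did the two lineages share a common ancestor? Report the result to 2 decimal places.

The sequences differ at 8 of 34 sites (2, 10, 11, 14, 15, 21, 30, 32), so p = 8/34 ≈ 0.235294.
d = −(3/4) ln(1 − 4p/3) = −0.75 ln(1 − 0.313725) = −0.75 ln(0.686275)
  = −0.75 × (-0.376477) = 0.282358 substitutions/site.
Under a molecular clock d = 2μt, so t = d/(2μ) = 0.282358 / (2 × 0.0044) = 32.09 Myr.

32.09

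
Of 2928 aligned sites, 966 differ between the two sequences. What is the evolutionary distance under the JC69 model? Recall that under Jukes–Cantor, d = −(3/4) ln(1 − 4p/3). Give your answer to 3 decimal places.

p = 966/2928 ≈ 0.329918.
d = −(3/4) ln(1 − 4p/3) = −0.75 ln(1 − 0.439891) = −0.75 ln(0.560109)
  = −0.75 × (-0.579624) = 0.434718 substitutions/site.

0.435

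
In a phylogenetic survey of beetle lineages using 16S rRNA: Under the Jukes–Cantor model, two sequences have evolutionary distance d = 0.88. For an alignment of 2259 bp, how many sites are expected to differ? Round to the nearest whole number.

1170

Invert JC69: p = (3/4)(1 − e^(−4d/3)) = 0.75 × (1 − e^(-1.173333)) = 0.75 × (1 − 0.309334) = 0.518000.
Expected differing sites = pL ≈ 0.518000 × 2259 = 1170.162 ≈ 1170.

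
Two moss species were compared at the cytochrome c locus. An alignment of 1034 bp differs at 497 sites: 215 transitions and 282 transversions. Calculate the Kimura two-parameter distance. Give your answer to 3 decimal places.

0.780

P = 215/1034 ≈ 0.20793 and Q = 282/1034 ≈ 0.272727.
Under the Kimura two-parameter model, d = −½ ln(1 − 2P − Q) − ¼ ln(1 − 2Q).
1 − 2P − Q = 0.311413, giving −½ ln(0.311413) = 0.583318.
1 − 2Q = 0.454546, giving −¼ ln(0.454546) = 0.197114.
d = 0.583318 + 0.197114 = 0.780432.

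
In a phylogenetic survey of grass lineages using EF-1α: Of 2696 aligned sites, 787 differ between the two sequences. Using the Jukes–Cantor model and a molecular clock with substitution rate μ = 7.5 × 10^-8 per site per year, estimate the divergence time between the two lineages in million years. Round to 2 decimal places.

p = 787/2696 ≈ 0.291914.
d = −(3/4) ln(1 − 4p/3) = −0.75 ln(1 − 0.389219) = −0.75 ln(0.610781)
  = −0.75 × (-0.493017) = 0.369763 substitutions/site.
Under a molecular clock d = 2μt, so t = d/(2μ) = 0.369763 / (2 × 7.5 × 10^-8) = 2.47 million years.

2.47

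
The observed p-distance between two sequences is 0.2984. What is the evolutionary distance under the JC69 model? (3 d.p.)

0.380

d = −(3/4) ln(1 − 4p/3) = −0.75 ln(1 − 0.397867) = −0.75 ln(0.602133)
  = −0.75 × (-0.507277) = 0.380458 substitutions/site.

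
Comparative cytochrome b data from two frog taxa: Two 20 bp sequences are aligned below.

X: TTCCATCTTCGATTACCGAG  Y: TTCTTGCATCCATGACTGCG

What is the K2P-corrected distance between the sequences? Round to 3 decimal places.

Of 20 sites, 2 differences are transitions and 6 are transversions, so P = 2/20 = 0.1 and Q = 6/20 = 0.3.
Under the Kimura two-parameter model, d = −½ ln(1 − 2P − Q) − ¼ ln(1 − 2Q).
1 − 2P − Q = 0.5, giving −½ ln(0.5) = 0.346574.
1 − 2Q = 0.4, giving −¼ ln(0.4) = 0.229073.
d = 0.346574 + 0.229073 = 0.575647.

0.576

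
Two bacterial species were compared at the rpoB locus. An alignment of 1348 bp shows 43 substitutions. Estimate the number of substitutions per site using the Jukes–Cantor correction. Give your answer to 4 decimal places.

0.0326

p = 43/1348 ≈ 0.031899.
d = −(3/4) ln(1 − 4p/3) = −0.75 ln(1 − 0.042532) = −0.75 ln(0.957468)
  = −0.75 × (-0.043463) = 0.032597 substitutions/site.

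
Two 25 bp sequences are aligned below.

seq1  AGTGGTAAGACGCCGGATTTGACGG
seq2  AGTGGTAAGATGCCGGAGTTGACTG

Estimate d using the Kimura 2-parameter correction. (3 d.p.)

Of 25 sites, 1 differences are transitions and 2 are transversions, so P = 1/25 = 0.04 and Q = 2/25 = 0.08.
Under the Kimura two-parameter model, d = −½ ln(1 − 2P − Q) − ¼ ln(1 − 2Q).
1 − 2P − Q = 0.84, giving −½ ln(0.84) = 0.087177.
1 − 2Q = 0.84, giving −¼ ln(0.84) = 0.043588.
d = 0.087177 + 0.043588 = 0.130765.

0.131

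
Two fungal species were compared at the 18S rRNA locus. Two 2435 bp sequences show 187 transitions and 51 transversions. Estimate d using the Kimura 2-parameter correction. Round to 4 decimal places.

0.1066

P = 187/2435 ≈ 0.076797 and Q = 51/2435 ≈ 0.020945.
Under the Kimura two-parameter model, d = −½ ln(1 − 2P − Q) − ¼ ln(1 − 2Q).
1 − 2P − Q = 0.825461, giving −½ ln(0.825461) = 0.095907.
1 − 2Q = 0.95811, giving −¼ ln(0.95811) = 0.010698.
d = 0.095907 + 0.010698 = 0.106605.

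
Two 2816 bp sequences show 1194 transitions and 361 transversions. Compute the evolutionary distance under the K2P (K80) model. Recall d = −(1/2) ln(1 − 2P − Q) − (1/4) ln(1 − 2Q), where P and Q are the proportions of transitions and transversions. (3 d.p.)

1.943

P = 1194/2816 ≈ 0.424006 and Q = 361/2816 ≈ 0.128196.
Under the Kimura two-parameter model, d = −½ ln(1 − 2P − Q) − ¼ ln(1 − 2Q).
1 − 2P − Q = 0.023792, giving −½ ln(0.023792) = 1.869203.
1 − 2Q = 0.743608, giving −¼ ln(0.743608) = 0.074060.
d = 1.869203 + 0.074060 = 1.943263.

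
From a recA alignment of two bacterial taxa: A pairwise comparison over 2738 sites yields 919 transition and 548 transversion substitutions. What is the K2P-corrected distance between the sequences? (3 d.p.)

P = 919/2738 ≈ 0.335646 and Q = 548/2738 ≈ 0.200146.
Under the Kimura two-parameter model, d = −½ ln(1 − 2P − Q) − ¼ ln(1 − 2Q).
1 − 2P − Q = 0.128562, giving −½ ln(0.128562) = 1.025672.
1 − 2Q = 0.599708, giving −¼ ln(0.599708) = 0.127828.
d = 1.025672 + 0.127828 = 1.153500.

1.154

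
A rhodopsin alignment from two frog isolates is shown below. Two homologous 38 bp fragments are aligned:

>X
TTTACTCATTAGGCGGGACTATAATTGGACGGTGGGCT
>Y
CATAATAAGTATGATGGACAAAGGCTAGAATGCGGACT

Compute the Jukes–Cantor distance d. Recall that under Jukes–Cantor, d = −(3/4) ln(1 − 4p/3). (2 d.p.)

0.75

The sequences differ at 18 of 38 sites, so p = 18/38 ≈ 0.473684.
d = −(3/4) ln(1 − 4p/3) = −0.75 ln(1 − 0.631579) = −0.75 ln(0.368421)
  = −0.75 × (-0.998529) = 0.748897 substitutions/site.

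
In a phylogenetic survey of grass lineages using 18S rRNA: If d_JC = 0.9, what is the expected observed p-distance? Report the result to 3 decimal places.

0.524

p = (3/4)(1 − e^(−4d/3)) = 0.75 × (1 − e^(-1.2)) = 0.75 × (1 − 0.301194) = 0.524105.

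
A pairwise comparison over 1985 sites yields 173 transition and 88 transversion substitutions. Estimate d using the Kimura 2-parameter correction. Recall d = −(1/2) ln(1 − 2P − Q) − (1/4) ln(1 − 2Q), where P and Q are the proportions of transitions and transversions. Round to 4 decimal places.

P = 173/1985 ≈ 0.087154 and Q = 88/1985 ≈ 0.044332.
Under the Kimura two-parameter model, d = −½ ln(1 − 2P − Q) − ¼ ln(1 − 2Q).
1 − 2P − Q = 0.78136, giving −½ ln(0.78136) = 0.123360.
1 − 2Q = 0.911336, giving −¼ ln(0.911336) = 0.023211.
d = 0.123360 + 0.023211 = 0.146571.

0.1466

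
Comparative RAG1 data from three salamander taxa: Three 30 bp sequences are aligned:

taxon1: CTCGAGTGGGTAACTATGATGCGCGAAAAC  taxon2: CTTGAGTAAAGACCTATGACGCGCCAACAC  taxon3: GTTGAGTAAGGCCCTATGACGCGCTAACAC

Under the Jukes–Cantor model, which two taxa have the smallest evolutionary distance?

taxon2 and taxon3

taxon1–taxon2: 9/30 differ, p = 0.300, d = 0.383.
taxon1–taxon3: 10/30 differ, p = 0.333, d = 0.441.
taxon2–taxon3: 4/30 differ, p = 0.133, d = 0.147.
The smallest distance is between taxon2 and taxon3.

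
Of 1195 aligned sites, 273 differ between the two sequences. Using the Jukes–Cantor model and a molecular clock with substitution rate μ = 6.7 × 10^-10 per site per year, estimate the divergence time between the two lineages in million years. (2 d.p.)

203.32

p = 273/1195 ≈ 0.228452.
d = −(3/4) ln(1 − 4p/3) = −0.75 ln(1 − 0.304603) = −0.75 ln(0.695397)
  = −0.75 × (-0.363272) = 0.272454 substitutions/site.
Under a molecular clock d = 2μt, so t = d/(2μ) = 0.272454 / (2 × 6.7 × 10^-10) = 203.32 million years.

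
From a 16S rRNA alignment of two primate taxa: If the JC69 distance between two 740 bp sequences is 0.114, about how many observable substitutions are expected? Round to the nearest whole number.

78

Invert JC69: p = (3/4)(1 − e^(−4d/3)) = 0.75 × (1 − e^(-0.152)) = 0.75 × (1 − 0.858988) = 0.105759.
Expected differing sites = pL ≈ 0.105759 × 740 = 78.26166 ≈ 78.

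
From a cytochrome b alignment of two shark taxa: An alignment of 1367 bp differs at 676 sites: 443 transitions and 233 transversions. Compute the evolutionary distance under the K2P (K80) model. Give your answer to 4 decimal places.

P = 443/1367 ≈ 0.324067 and Q = 233/1367 ≈ 0.170446.
Under the Kimura two-parameter model, d = −½ ln(1 − 2P − Q) − ¼ ln(1 − 2Q).
1 − 2P − Q = 0.18142, giving −½ ln(0.18142) = 0.853470.
1 − 2Q = 0.659108, giving −¼ ln(0.659108) = 0.104217.
d = 0.853470 + 0.104217 = 0.957687.

0.9577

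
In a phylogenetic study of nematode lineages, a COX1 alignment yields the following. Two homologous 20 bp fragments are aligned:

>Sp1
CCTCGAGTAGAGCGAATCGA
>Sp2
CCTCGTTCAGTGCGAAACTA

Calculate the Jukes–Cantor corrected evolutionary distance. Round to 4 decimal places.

The sequences differ at 6 of 20 sites (6, 7, 8, 11, 17, 19), so p = 6/20 = 0.3.
d = −(3/4) ln(1 − 4p/3) = −0.75 ln(1 − 0.4) = −0.75 ln(0.6)
  = −0.75 × (-0.510826) = 0.383120 substitutions/site.

0.3831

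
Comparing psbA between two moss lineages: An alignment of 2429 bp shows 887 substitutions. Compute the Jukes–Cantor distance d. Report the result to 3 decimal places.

p = 887/2429 ≈ 0.365171.
d = −(3/4) ln(1 − 4p/3) = −0.75 ln(1 − 0.486895) = −0.75 ln(0.513105)
  = −0.75 × (-0.667275) = 0.500456 substitutions/site.

0.500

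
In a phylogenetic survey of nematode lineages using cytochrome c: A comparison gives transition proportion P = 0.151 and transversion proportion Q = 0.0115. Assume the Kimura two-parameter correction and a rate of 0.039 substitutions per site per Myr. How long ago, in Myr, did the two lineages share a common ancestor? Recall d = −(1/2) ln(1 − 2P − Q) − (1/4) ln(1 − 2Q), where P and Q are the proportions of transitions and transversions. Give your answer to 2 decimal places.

Under the Kimura two-parameter model, d = −½ ln(1 − 2P − Q) − ¼ ln(1 − 2Q).
1 − 2P − Q = 0.6865, giving −½ ln(0.6865) = 0.188075.
1 − 2Q = 0.977, giving −¼ ln(0.977) = 0.005817.
d = 0.188075 + 0.005817 = 0.193892.
Under a molecular clock d = 2μt, so t = d/(2μ) = 0.193892 / (2 × 0.039) = 2.49 Myr.

2.49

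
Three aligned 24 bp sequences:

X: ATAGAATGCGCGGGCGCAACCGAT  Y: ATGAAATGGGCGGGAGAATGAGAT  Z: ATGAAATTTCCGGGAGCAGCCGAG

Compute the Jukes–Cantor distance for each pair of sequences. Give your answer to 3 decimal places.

d(X,Y) = 0.441, d(X,Z) = 0.441, d(Y,Z) = 0.441

X–Y: 8/24 sites differ → p ≈ 0.333333, d = −0.75 ln(1 − 0.444444) = 0.440839 ≈ 0.441.
X–Z: 8/24 sites differ → p ≈ 0.333333, d = −0.75 ln(1 − 0.444444) = 0.440839 ≈ 0.441.
Y–Z: 8/24 sites differ → p ≈ 0.333333, d = −0.75 ln(1 − 0.444444) = 0.440839 ≈ 0.441.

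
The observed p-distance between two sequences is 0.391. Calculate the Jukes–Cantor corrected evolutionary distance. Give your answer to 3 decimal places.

d = −(3/4) ln(1 − 4p/3) = −0.75 ln(1 − 0.521333) = −0.75 ln(0.478667)
  = −0.75 × (-0.736750) = 0.552563 substitutions/site.

0.553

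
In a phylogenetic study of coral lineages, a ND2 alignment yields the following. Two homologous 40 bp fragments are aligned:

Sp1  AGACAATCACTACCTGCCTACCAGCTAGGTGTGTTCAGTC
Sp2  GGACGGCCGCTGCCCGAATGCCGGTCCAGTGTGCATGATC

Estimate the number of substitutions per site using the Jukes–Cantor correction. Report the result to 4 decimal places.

The sequences differ at 20 of 40 sites, so p = 20/40 = 0.5.
d = −(3/4) ln(1 − 4p/3) = −0.75 ln(1 − 0.666667) = −0.75 ln(0.333333)
  = −0.75 × (-1.098613) = 0.823960 substitutions/site.

0.8240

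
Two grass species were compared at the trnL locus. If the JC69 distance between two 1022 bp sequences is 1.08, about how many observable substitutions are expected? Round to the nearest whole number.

585

Invert JC69: p = (3/4)(1 − e^(−4d/3)) = 0.75 × (1 − e^(-1.44)) = 0.75 × (1 − 0.236928) = 0.572304.
Expected differing sites = pL ≈ 0.572304 × 1022 = 584.894688 ≈ 585.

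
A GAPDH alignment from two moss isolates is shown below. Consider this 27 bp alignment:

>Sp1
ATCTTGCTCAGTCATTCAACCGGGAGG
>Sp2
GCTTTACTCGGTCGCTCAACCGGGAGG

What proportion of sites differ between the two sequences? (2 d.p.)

0.26

The sequences differ at 7 of 27 positions (sites 1, 2, 3, 6, 10, 14, 15).
p = 7/27 = 0.259259… ≈ 0.26 (to 2 d.p.).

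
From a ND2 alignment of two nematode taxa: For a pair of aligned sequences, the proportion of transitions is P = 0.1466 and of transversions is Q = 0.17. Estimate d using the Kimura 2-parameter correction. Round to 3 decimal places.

0.415

Under the Kimura two-parameter model, d = −½ ln(1 − 2P − Q) − ¼ ln(1 − 2Q).
1 − 2P − Q = 0.5368, giving −½ ln(0.5368) = 0.311065.
1 − 2Q = 0.66, giving −¼ ln(0.66) = 0.103879.
d = 0.311065 + 0.103879 = 0.414944.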